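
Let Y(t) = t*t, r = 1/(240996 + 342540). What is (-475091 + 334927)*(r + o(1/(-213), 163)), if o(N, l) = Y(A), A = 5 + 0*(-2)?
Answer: -511192159441/145884 ≈ -3.5041e+6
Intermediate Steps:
r = 1/583536 ≈ 1.7137e-6
A = 5 (A = 5 + 0 = 5)
Y(t) = t**2
o(N, l) = 25 (o(N, l) = 5**2 = 25)
(-475091 + 334927)*(r + o(1/(-213), 163)) = (-475091 + 334927)*(1/583536 + 25) = -140164*14588401/583536 = -511192159441/145884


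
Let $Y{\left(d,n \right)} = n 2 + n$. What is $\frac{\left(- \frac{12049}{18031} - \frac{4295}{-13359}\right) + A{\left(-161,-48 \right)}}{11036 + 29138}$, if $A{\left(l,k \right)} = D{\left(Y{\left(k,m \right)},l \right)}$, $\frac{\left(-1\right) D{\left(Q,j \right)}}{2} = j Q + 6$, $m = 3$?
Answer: $\frac{4760856088}{66280531551} \approx 0.071829$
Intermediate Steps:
$Y{\left(d,n \right)} = 3 n$ ($Y{\left(d,n \right)} = 2 n + n = 3 n$)
$D{\left(Q,j \right)} = -12 - 2 Q j$ ($D{\left(Q,j \right)} = - 2 \left(j Q + 6\right) = - 2 \left(Q j + 6\right) = - 2 \left(6 + Q j\right) = -12 - 2 Q j$)
$A{\left(l,k \right)} = -12 - 18 l$ ($A{\left(l,k \right)} = -12 - 2 \cdot 3 \cdot 3 l = -12 - 18 l$)
$\frac{\left(- \frac{12049}{18031} - \frac{4295}{-13359}\right) + A{\left(-161,-48 \right)}}{11036 + 29138} = \frac{\left(- \frac{12049}{18031} - \frac{4295}{-13359}\right) - -2886}{11036 + 29138} = \frac{\left(\left(-12049\right) \frac{1}{18031} - - \frac{4295}{13359}\right) + \left(-12 + 2898\right)}{40174} = \left(\left(- \frac{12049}{18031} + \frac{4295}{13359}\right) + 2886\right) \frac{1}{40174} = \left(- \frac{1144102}{3299673} + 2886\right) \frac{1}{40174} = \frac{9521712176}{3299673} \cdot \frac{1}{40174} = \frac{4760856088}{66280531551}$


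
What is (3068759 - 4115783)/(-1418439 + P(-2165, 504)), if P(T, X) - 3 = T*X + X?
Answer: 29084/69697 ≈ 0.41729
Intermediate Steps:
P(T, X) = 3 + X + T*X (P(T, X) = 3 + (T*X + X) = 3 + (X + T*X) = 3 + X + T*X)
(3068759 - 4115783)/(-1418439 + P(-2165, 504)) = (3068759 - 4115783)/(-1418439 + (3 + 504 - 2165*504)) = -1047024/(-1418439 + (3 + 504 - 1091160)) = -1047024/(-1418439 - 1090653) = -1047024/(-2509092) = -1047024*(-1/2509092) = 29084/69697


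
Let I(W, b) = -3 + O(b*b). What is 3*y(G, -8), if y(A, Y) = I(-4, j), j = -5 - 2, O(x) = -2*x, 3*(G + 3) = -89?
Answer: -303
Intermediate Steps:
G = -98/3 (G = -3 + (1/3)*(-89) = -3 - 89/3 = -98/3 ≈ -32.667)
j = -7
I(W, b) = -3 - 2*b**2 (I(W, b) = -3 - 2*b*b = -3 - 2*b**2)
y(A, Y) = -101 (y(A, Y) = -3 - 2*(-7)**2 = -3 - 2*49 = -3 - 98 = -101)
3*y(G, -8) = 3*(-101) = -303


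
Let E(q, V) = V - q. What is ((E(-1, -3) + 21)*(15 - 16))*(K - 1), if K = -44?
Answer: 855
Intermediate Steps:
((E(-1, -3) + 21)*(15 - 16))*(K - 1) = (((-3 - 1*(-1)) + 21)*(15 - 16))*(-44 - 1) = (((-3 + 1) + 21)*(-1))*(-45) = ((-2 + 21)*(-1))*(-45) = (19*(-1))*(-45) = -19*(-45) = 855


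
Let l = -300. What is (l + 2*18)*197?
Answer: -52008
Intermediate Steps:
(l + 2*18)*197 = (-300 + 2*18)*197 = (-300 + 36)*197 = -264*197 = -52008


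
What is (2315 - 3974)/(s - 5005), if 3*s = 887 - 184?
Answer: 4977/14312 ≈ 0.34775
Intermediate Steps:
s = 703/3 (s = (887 - 184)/3 = (⅓)*703 = 703/3 ≈ 234.33)
(2315 - 3974)/(s - 5005) = (2315 - 3974)/(703/3 - 5005) = -1659/(-14312/3) = -1659*(-3/14312) = 4977/14312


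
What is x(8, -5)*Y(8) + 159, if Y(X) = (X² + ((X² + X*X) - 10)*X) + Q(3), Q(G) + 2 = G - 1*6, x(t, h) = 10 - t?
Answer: 2165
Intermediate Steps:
Q(G) = -8 + G (Q(G) = -2 + (G - 1*6) = -2 + (G - 6) = -2 + (-6 + G) = -8 + G)
Y(X) = -5 + X² + X*(-10 + 2*X²) (Y(X) = (X² + ((X² + X*X) - 10)*X) + (-8 + 3) = (X² + ((X² + X²) - 10)*X) - 5 = (X² + (2*X² - 10)*X) - 5 = (X² + (-10 + 2*X²)*X) - 5 = (X² + X*(-10 + 2*X²)) - 5 = -5 + X² + X*(-10 + 2*X²))
x(8, -5)*Y(8) + 159 = (10 - 1*8)*(-5 + 8² - 10*8 + 2*8³) + 159 = (10 - 8)*(-5 + 64 - 80 + 2*512) + 159 = 2*(-5 + 64 - 80 + 1024) + 159 = 2*1003 + 159 = 2006 + 159 = 2165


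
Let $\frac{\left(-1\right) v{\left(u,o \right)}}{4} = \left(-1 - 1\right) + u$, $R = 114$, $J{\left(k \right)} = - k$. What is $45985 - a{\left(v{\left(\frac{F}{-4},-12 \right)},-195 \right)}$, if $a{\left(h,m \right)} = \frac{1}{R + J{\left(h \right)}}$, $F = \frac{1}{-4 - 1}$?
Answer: $\frac{24418030}{531} \approx 45985.0$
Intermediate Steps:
$F = - \frac{1}{5}$ ($F = \frac{1}{-5} = - \frac{1}{5} \approx -0.2$)
$v{\left(u,o \right)} = 8 - 4 u$ ($v{\left(u,o \right)} = - 4 \left(\left(-1 - 1\right) + u\right) = - 4 \left(-2 + u\right) = 8 - 4 u$)
$a{\left(h,m \right)} = \frac{1}{114 - h}$
$45985 - a{\left(v{\left(\frac{F}{-4},-12 \right)},-195 \right)} = 45985 - - \frac{1}{-114 + \left(8 - 4 \left(- \frac{1}{5 \left(-4\right)}\right)\right)} = 45985 - - \frac{1}{-114 + \left(8 - 4 \left(\left(- \frac{1}{5}\right) \left(- \frac{1}{4}\right)\right)\right)} = 45985 - - \frac{1}{-114 + \left(8 - \frac{1}{5}\right)} = 45985 - - \frac{1}{-114 + \frac{39}{5}} = 45985 - - \frac{1}{- \frac{531}{5}} = 45985 - \left(-1\right) \left(- \frac{5}{531}\right) = 45985 - \frac{5}{531} = \frac{24418030}{531}$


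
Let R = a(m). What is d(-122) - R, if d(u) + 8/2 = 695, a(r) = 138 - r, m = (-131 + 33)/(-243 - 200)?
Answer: 245077/443 ≈ 553.22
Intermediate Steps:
m = 98/443 (m = -98/(-443) = -98*(-1/443) = 98/443 ≈ 0.22122)
d(u) = 691 (d(u) = -4 + 695 = 691)
R = 61036/443 (R = 138 - 1*98/443 = 138 - 98/443 = 61036/443 ≈ 137.78)
d(-122) - R = 691 - 1*61036/443 = 691 - 61036/443 = 245077/443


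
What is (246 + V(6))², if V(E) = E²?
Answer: 79524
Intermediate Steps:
(246 + V(6))² = (246 + 6²)² = (246 + 36)² = 282² = 79524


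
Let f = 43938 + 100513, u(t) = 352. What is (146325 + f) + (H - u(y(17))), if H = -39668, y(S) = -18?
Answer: 250756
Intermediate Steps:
f = 144451
(146325 + f) + (H - u(y(17))) = (146325 + 144451) + (-39668 - 1*352) = 290776 + (-39668 - 352) = 290776 - 40020 = 250756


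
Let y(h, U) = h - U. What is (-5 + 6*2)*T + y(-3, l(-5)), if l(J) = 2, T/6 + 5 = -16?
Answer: -887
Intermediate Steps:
T = -126 (T = -30 + 6*(-16) = -30 - 96 = -126)
(-5 + 6*2)*T + y(-3, l(-5)) = (-5 + 6*2)*(-126) + (-3 - 1*2) = (-5 + 12)*(-126) + (-3 - 2) = 7*(-126) - 5 = -882 - 5 = -887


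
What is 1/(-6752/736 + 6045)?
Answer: 23/138824 ≈ 0.00016568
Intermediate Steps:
1/(-6752/736 + 6045) = 1/(-6752*1/736 + 6045) = 1/(-211/23 + 6045) = 1/(138824/23) = 23/138824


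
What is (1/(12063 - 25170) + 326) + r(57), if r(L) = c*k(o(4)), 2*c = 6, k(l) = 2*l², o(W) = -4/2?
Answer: 4587449/13107 ≈ 350.00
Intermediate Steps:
o(W) = -2 (o(W) = -4*½ = -2)
c = 3 (c = (½)*6 = 3)
r(L) = 24 (r(L) = 3*(2*(-2)²) = 3*(2*4) = 3*8 = 24)
(1/(12063 - 25170) + 326) + r(57) = (1/(12063 - 25170) + 326) + 24 = (1/(-13107) + 326) + 24 = (-1/13107 + 326) + 24 = 4272881/13107 + 24 = 4587449/13107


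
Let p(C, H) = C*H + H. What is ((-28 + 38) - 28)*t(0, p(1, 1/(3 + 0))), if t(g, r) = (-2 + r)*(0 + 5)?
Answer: 120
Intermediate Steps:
p(C, H) = H + C*H
t(g, r) = -10 + 5*r (t(g, r) = (-2 + r)*5 = -10 + 5*r)
((-28 + 38) - 28)*t(0, p(1, 1/(3 + 0))) = ((-28 + 38) - 28)*(-10 + 5*((1 + 1)/(3 + 0))) = (10 - 28)*(-10 + 5*(2/3)) = -18*(-10 + 5*((1/3)*2)) = -18*(-10 + 5*(2/3)) = -18*(-10 + 10/3) = -18*(-20/3) = 120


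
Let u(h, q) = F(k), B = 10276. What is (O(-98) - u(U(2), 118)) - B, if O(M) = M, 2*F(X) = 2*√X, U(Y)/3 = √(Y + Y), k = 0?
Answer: -10374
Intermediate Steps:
U(Y) = 3*√2*√Y (U(Y) = 3*√(Y + Y) = 3*√(2*Y) = 3*(√2*√Y) = 3*√2*√Y)
F(X) = √X (F(X) = (2*√X)/2 = √X)
u(h, q) = 0 (u(h, q) = √0 = 0)
(O(-98) - u(U(2), 118)) - B = (-98 - 1*0) - 1*10276 = (-98 + 0) - 10276 = -98 - 10276 = -10374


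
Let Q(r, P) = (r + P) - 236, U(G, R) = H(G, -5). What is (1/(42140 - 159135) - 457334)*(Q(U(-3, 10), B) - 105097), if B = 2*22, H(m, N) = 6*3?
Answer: 5632608159205701/116995 ≈ 4.8144e+10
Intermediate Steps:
H(m, N) = 18
U(G, R) = 18
B = 44
Q(r, P) = -236 + P + r (Q(r, P) = (P + r) - 236 = -236 + P + r)
(1/(42140 - 159135) - 457334)*(Q(U(-3, 10), B) - 105097) = (1/(42140 - 159135) - 457334)*((-236 + 44 + 18) - 105097) = (1/(-116995) - 457334)*(-174 - 105097) = (-1/116995 - 457334)*(-105271) = -53505791331/116995*(-105271) = 5632608159205701/116995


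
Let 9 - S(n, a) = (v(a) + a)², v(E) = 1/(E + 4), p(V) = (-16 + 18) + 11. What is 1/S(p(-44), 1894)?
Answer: -3602404/12922648083333 ≈ -2.7877e-7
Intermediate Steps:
p(V) = 13 (p(V) = 2 + 11 = 13)
v(E) = 1/(4 + E)
S(n, a) = 9 - (a + 1/(4 + a))² (S(n, a) = 9 - (1/(4 + a) + a)² = 9 - (a + 1/(4 + a))²)
1/S(p(-44), 1894) = 1/(9 - (1894 + 1/(4 + 1894))²) = 1/(9 - (1894 + 1/1898)²) = 1/(9 - (3594813/1898)²) = 1/(9 - 1*12922680504969/3602404) = 1/(9 - 12922680504969/3602404) = 1/(-12922648083333/3602404) = -3602404/12922648083333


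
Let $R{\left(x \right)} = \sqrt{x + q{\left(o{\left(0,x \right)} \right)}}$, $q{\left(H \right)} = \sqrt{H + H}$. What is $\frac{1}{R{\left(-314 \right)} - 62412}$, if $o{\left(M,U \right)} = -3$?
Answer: $- \frac{1}{62412 - \sqrt{-314 + i \sqrt{6}}} \approx -1.6023 \cdot 10^{-5} - 4.5492 \cdot 10^{-9} i$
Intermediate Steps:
$q{\left(H \right)} = \sqrt{2} \sqrt{H}$ ($q{\left(H \right)} = \sqrt{2 H} = \sqrt{2} \sqrt{H}$)
$R{\left(x \right)} = \sqrt{x + i \sqrt{6}}$ ($R{\left(x \right)} = \sqrt{x + \sqrt{2} \sqrt{-3}} = \sqrt{x + \sqrt{2} i \sqrt{3}} = \sqrt{x + i \sqrt{6}}$)
$\frac{1}{R{\left(-314 \right)} - 62412} = \frac{1}{\sqrt{-314 + i \sqrt{6}} - 62412} = \frac{1}{-62412 + \sqrt{-314 + i \sqrt{6}}}$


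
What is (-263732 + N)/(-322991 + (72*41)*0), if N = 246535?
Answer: 17197/322991 ≈ 0.053243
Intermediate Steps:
(-263732 + N)/(-322991 + (72*41)*0) = (-263732 + 246535)/(-322991 + (72*41)*0) = -17197/(-322991 + 2952*0) = -17197/(-322991 + 0) = -17197/(-322991) = -17197*(-1/322991) = 17197/322991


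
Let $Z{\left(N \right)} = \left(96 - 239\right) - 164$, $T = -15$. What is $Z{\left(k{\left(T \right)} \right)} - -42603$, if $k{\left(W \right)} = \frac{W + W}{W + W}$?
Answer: $42296$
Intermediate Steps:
$k{\left(W \right)} = 1$ ($k{\left(W \right)} = \frac{2 W}{2 W} = 2 W \frac{1}{2 W} = 1$)
$Z{\left(N \right)} = -307$ ($Z{\left(N \right)} = -143 - 164 = -307$)
$Z{\left(k{\left(T \right)} \right)} - -42603 = -307 - -42603 = -307 + 42603 = 42296$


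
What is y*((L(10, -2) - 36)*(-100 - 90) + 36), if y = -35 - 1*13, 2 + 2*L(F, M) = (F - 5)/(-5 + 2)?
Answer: -346768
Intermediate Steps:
L(F, M) = -1/6 - F/6 (L(F, M) = -1 + ((F - 5)/(-5 + 2))/2 = -1 + ((-5 + F)/(-3))/2 = -1 + ((-5 + F)*(-1/3))/2 = -1 + (5/3 - F/3)/2 = -1 + (5/6 - F/6) = -1/6 - F/6)
y = -48 (y = -35 - 13 = -48)
y*((L(10, -2) - 36)*(-100 - 90) + 36) = -48*(((-1/6 - 1/6*10) - 36)*(-100 - 90) + 36) = -48*(((-1/6 - 5/3) - 36)*(-190) + 36) = -48*((-11/6 - 36)*(-190) + 36) = -48*(-227/6*(-190) + 36) = -48*(21565/3 + 36) = -48*21673/3 = -346768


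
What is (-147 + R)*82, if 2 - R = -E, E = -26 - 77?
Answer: -20336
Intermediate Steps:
E = -103
R = -101 (R = 2 - (-1)*(-103) = 2 - 1*103 = 2 - 103 = -101)
(-147 + R)*82 = (-147 - 101)*82 = -248*82 = -20336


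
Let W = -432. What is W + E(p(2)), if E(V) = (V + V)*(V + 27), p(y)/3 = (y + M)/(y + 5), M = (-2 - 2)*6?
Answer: -37404/49 ≈ -763.35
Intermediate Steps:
M = -24 (M = -4*6 = -24)
p(y) = 3*(-24 + y)/(5 + y) (p(y) = 3*((y - 24)/(y + 5)) = 3*((-24 + y)/(5 + y)) = 3*(-24 + y)/(5 + y))
E(V) = 2*V*(27 + V) (E(V) = (2*V)*(27 + V) = 2*V*(27 + V))
W + E(p(2)) = -432 + 2*(3*(-24 + 2)/(5 + 2))*(27 + 3*(-24 + 2)/(5 + 2)) = -432 + 2*(3*(-22)/7)*(27 + 3*(-22)/7) = -432 + 2*(3*(1/7)*(-22))*(27 + 3*(1/7)*(-22)) = -432 + 2*(-66/7)*(27 - 66/7) = -432 + 2*(-66/7)*(123/7) = -432 - 16236/49 = -37404/49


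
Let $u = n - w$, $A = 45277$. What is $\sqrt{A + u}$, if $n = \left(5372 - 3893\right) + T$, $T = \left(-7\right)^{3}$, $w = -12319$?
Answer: $2 \sqrt{14683} \approx 242.35$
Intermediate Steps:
$T = -343$
$n = 1136$ ($n = \left(5372 - 3893\right) - 343 = 1479 - 343 = 1136$)
$u = 13455$ ($u = 1136 - -12319 = 1136 + 12319 = 13455$)
$\sqrt{A + u} = \sqrt{45277 + 13455} = \sqrt{58732} = 2 \sqrt{14683}$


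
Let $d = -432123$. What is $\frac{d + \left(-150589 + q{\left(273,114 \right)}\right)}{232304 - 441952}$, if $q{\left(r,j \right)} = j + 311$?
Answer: $\frac{582287}{209648} \approx 2.7775$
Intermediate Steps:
$q{\left(r,j \right)} = 311 + j$
$\frac{d + \left(-150589 + q{\left(273,114 \right)}\right)}{232304 - 441952} = \frac{-432123 + \left(-150589 + \left(311 + 114\right)\right)}{232304 - 441952} = \frac{-432123 + \left(-150589 + 425\right)}{-209648} = \left(-432123 - 150164\right) \left(- \frac{1}{209648}\right) = \left(-582287\right) \left(- \frac{1}{209648}\right) = \frac{582287}{209648}$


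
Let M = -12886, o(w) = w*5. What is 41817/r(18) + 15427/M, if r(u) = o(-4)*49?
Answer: -276986161/6314140 ≈ -43.868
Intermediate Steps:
o(w) = 5*w
r(u) = -980 (r(u) = (5*(-4))*49 = -20*49 = -980)
41817/r(18) + 15427/M = 41817/(-980) + 15427/(-12886) = 41817*(-1/980) + 15427*(-1/12886) = -41817/980 - 15427/12886 = -276986161/6314140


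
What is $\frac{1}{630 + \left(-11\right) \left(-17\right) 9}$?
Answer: $\frac{1}{2313} \approx 0.00043234$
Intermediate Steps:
$\frac{1}{630 + \left(-11\right) \left(-17\right) 9} = \frac{1}{630 + 187 \cdot 9} = \frac{1}{630 + 1683} = \frac{1}{2313}$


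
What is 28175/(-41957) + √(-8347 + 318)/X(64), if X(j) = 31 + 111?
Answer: -28175/41957 + I*√8029/142 ≈ -0.67152 + 0.63102*I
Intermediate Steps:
X(j) = 142
28175/(-41957) + √(-8347 + 318)/X(64) = 28175/(-41957) + √(-8347 + 318)/142 = 28175*(-1/41957) + √(-8029)*(1/142) = -28175/41957 + (I*√8029)*(1/142) = -28175/41957 + I*√8029/142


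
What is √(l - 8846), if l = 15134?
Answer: 4*√393 ≈ 79.297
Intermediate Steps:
√(l - 8846) = √(15134 - 8846) = √6288 = 4*√393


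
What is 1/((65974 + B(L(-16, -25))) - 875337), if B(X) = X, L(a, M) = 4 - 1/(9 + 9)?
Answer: -18/14568463 ≈ -1.2355e-6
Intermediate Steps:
L(a, M) = 71/18 (L(a, M) = 4 - 1/18 = 71/18)
1/((65974 + B(L(-16, -25))) - 875337) = 1/((65974 + 71/18) - 875337) = 1/(1187603/18 - 875337) = 1/(-14568463/18) = -18/14568463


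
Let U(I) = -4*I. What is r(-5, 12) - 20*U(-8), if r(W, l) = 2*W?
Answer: -650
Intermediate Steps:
r(-5, 12) - 20*U(-8) = 2*(-5) - (-80)*(-8) = -10 - 20*32 = -10 - 640 = -650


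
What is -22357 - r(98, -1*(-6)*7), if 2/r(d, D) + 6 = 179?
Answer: -3867763/173 ≈ -22357.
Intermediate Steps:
r(d, D) = 2/173 (r(d, D) = 2/(-6 + 179) = 2/173)
-22357 - r(98, -1*(-6)*7) = -22357 - 1*2/173 = -22357 - 2/173 = -3867763/173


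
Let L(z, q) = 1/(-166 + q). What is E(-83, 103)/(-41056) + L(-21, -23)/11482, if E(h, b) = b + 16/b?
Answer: -11530760009/4588420489632 ≈ -0.0025130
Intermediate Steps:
E(-83, 103)/(-41056) + L(-21, -23)/11482 = (103 + 16/103)/(-41056) + 1/(-166 - 23*11482) = (103 + 16*(1/103))*(-1/41056) + (1/11482)/(-189) = (103 + 16/103)*(-1/41056) - 1/189*1/11482 = (10625/103)*(-1/41056) - 1/2170098 = -10625/4228768 - 1/2170098 = -11530760009/4588420489632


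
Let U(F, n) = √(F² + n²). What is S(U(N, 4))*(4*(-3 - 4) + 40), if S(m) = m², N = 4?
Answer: 384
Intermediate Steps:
S(U(N, 4))*(4*(-3 - 4) + 40) = (√(4² + 4²))²*(4*(-3 - 4) + 40) = (√(16 + 16))²*(4*(-7) + 40) = (√32)²*(-28 + 40) = (4*√2)²*12 = 32*12 = 384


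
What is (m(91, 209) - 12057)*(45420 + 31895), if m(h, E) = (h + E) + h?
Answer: -901956790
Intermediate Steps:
m(h, E) = E + 2*h (m(h, E) = (E + h) + h = E + 2*h)
(m(91, 209) - 12057)*(45420 + 31895) = ((209 + 2*91) - 12057)*(45420 + 31895) = ((209 + 182) - 12057)*77315 = (391 - 12057)*77315 = -11666*77315 = -901956790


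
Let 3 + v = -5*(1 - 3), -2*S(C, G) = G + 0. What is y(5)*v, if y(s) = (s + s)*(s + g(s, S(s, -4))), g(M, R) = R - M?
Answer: 140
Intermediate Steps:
S(C, G) = -G/2 (S(C, G) = -(G + 0)/2 = -G/2)
y(s) = 4*s (y(s) = (s + s)*(s + (-1/2*(-4) - s)) = (2*s)*(s + (2 - s)) = (2*s)*2 = 4*s)
v = 7 (v = -3 - 5*(1 - 3) = -3 - 5*(-2) = -3 + 10 = 7)
y(5)*v = (4*5)*7 = 20*7 = 140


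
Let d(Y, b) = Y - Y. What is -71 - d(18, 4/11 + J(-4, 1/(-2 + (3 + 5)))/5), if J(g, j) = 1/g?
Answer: -71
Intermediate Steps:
d(Y, b) = 0
-71 - d(18, 4/11 + J(-4, 1/(-2 + (3 + 5)))/5) = -71 - 1*0 = -71 + 0 = -71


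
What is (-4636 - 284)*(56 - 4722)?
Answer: 22956720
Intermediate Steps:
(-4636 - 284)*(56 - 4722) = -4920*(-4666) = 22956720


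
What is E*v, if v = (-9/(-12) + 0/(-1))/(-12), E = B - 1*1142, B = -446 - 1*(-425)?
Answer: 1163/16 ≈ 72.688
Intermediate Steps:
B = -21 (B = -446 + 425 = -21)
E = -1163 (E = -21 - 1*1142 = -21 - 1142 = -1163)
v = -1/16 (v = (-9*(-1/12) + 0*(-1))*(-1/12) = (3/4 + 0)*(-1/12) = (3/4)*(-1/12) = -1/16 ≈ -0.062500)
E*v = -1163*(-1/16) = 1163/16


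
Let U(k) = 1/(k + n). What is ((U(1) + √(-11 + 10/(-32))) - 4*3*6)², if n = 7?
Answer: 329901/64 - 575*I*√181/16 ≈ 5154.7 - 483.49*I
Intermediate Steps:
U(k) = 1/(7 + k) (U(k) = 1/(k + 7) = 1/(7 + k))
((U(1) + √(-11 + 10/(-32))) - 4*3*6)² = ((1/(7 + 1) + √(-11 + 10/(-32))) - 4*3*6)² = ((1/8 + √(-11 + 10*(-1/32))) - 12*6)² = ((⅛ + √(-11 - 5/16)) - 72)² = ((⅛ + √(-181/16)) - 72)² = ((⅛ + I*√181/4) - 72)² = (-575/8 + I*√181/4)²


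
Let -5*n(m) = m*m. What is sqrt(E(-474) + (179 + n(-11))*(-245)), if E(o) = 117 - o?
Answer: I*sqrt(37335) ≈ 193.22*I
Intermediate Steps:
n(m) = -m**2/5 (n(m) = -m*m/5 = -m**2/5)
sqrt(E(-474) + (179 + n(-11))*(-245)) = sqrt((117 - 1*(-474)) + (179 - 1/5*(-11)**2)*(-245)) = sqrt((117 + 474) + (179 - 1/5*121)*(-245)) = sqrt(591 + (179 - 121/5)*(-245)) = sqrt(591 + (774/5)*(-245)) = sqrt(591 - 37926) = sqrt(-37335) = I*sqrt(37335)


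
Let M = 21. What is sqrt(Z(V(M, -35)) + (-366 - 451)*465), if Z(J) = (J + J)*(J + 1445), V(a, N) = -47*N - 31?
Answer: sqrt(9494547) ≈ 3081.3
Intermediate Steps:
V(a, N) = -31 - 47*N
Z(J) = 2*J*(1445 + J) (Z(J) = (2*J)*(1445 + J) = 2*J*(1445 + J))
sqrt(Z(V(M, -35)) + (-366 - 451)*465) = sqrt(2*(-31 - 47*(-35))*(1445 + (-31 - 47*(-35))) + (-366 - 451)*465) = sqrt(2*(-31 + 1645)*(1445 + (-31 + 1645)) - 817*465) = sqrt(2*1614*(1445 + 1614) - 379905) = sqrt(2*1614*3059 - 379905) = sqrt(9874452 - 379905) = sqrt(9494547)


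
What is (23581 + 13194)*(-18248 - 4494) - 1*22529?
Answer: -836359579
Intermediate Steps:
(23581 + 13194)*(-18248 - 4494) - 1*22529 = 36775*(-22742) - 22529 = -836337050 - 22529 = -836359579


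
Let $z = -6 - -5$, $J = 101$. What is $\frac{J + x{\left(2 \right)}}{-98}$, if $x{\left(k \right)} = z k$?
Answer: $- \frac{99}{98} \approx -1.0102$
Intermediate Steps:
$z = -1$ ($z = -6 + 5 = -1$)
$x{\left(k \right)} = - k$
$\frac{J + x{\left(2 \right)}}{-98} = \frac{101 - 2}{-98} = - \frac{101 - 2}{98} = \left(- \frac{1}{98}\right) 99 = - \frac{99}{98}$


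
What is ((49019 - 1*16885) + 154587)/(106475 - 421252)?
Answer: -186721/314777 ≈ -0.59319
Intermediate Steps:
((49019 - 1*16885) + 154587)/(106475 - 421252) = ((49019 - 16885) + 154587)/(-314777) = (32134 + 154587)*(-1/314777) = 186721*(-1/314777) = -186721/314777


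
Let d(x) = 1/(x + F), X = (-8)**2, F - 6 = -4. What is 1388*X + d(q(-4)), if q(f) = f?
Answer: 177663/2 ≈ 88832.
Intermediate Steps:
F = 2 (F = 6 - 4 = 2)
X = 64
d(x) = 1/(2 + x) (d(x) = 1/(x + 2) = 1/(2 + x))
1388*X + d(q(-4)) = 1388*64 + 1/(2 - 4) = 88832 + 1/(-2) = 88832 - 1/2 = 177663/2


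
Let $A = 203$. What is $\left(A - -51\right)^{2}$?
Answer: $64516$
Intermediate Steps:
$\left(A - -51\right)^{2} = \left(203 - -51\right)^{2} = \left(203 + 51\right)^{2} = 254^{2} = 64516$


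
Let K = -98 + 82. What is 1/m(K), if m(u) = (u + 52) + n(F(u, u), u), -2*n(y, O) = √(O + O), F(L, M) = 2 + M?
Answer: 9/326 + I*√2/652 ≈ 0.027607 + 0.002169*I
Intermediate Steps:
n(y, O) = -√2*√O/2 (n(y, O) = -√(O + O)/2 = -√2*√O/2)
K = -16
m(u) = 52 + u - √2*√u/2 (m(u) = (u + 52) - √2*√u/2 = (52 + u) - √2*√u/2 = 52 + u - √2*√u/2)
1/m(K) = 1/(52 - 16 - √2*√(-16)/2) = 1/(52 - 16 - √2*4*I/2) = 1/(52 - 16 - 2*I*√2) = 1/(36 - 2*I*√2)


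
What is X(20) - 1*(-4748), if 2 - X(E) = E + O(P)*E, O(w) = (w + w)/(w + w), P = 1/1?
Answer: 4710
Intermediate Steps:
P = 1 (P = 1*1 = 1)
O(w) = 1 (O(w) = (2*w)/((2*w)) = (2*w)*(1/(2*w)) = 1)
X(E) = 2 - 2*E (X(E) = 2 - (E + 1*E) = 2 - (E + E) = 2 - 2*E)
X(20) - 1*(-4748) = (2 - 2*20) - 1*(-4748) = (2 - 40) + 4748 = -38 + 4748 = 4710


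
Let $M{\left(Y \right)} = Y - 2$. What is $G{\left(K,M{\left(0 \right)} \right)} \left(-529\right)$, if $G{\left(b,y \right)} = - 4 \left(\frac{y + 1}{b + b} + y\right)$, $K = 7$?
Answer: $- \frac{30682}{7} \approx -4383.1$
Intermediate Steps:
$M{\left(Y \right)} = -2 + Y$ ($M{\left(Y \right)} = Y - 2 = -2 + Y$)
$G{\left(b,y \right)} = - 4 y - \frac{2 \left(1 + y\right)}{b}$ ($G{\left(b,y \right)} = - 4 \left(\frac{1 + y}{2 b} + y\right) = - 4 \left(y + \frac{1 + y}{2 b}\right) = - 4 y - \frac{2 \left(1 + y\right)}{b}$)
$G{\left(K,M{\left(0 \right)} \right)} \left(-529\right) = \frac{2 \left(-1 - \left(-2 + 0\right) - 14 \left(-2 + 0\right)\right)}{7} \left(-529\right) = 2 \cdot \frac{1}{7} \left(-1 - -2 - 14 \left(-2\right)\right) \left(-529\right) = 2 \cdot \frac{1}{7} \left(-1 + 2 + 28\right) \left(-529\right) = 2 \cdot \frac{1}{7} \cdot 29 \left(-529\right) = \frac{58}{7} \left(-529\right) = - \frac{30682}{7}$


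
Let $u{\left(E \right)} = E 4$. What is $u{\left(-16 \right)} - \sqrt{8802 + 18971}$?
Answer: $-64 - \sqrt{27773} \approx -230.65$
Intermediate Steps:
$u{\left(E \right)} = 4 E$
$u{\left(-16 \right)} - \sqrt{8802 + 18971} = 4 \left(-16\right) - \sqrt{8802 + 18971} = -64 - \sqrt{27773}$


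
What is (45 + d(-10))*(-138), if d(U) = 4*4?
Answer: -8418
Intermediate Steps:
d(U) = 16
(45 + d(-10))*(-138) = (45 + 16)*(-138) = 61*(-138) = -8418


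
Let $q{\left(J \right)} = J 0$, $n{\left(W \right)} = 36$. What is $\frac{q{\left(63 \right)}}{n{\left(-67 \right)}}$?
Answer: $0$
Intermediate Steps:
$q{\left(J \right)} = 0$
$\frac{q{\left(63 \right)}}{n{\left(-67 \right)}} = \frac{0}{36} = 0 \cdot \frac{1}{36} = 0$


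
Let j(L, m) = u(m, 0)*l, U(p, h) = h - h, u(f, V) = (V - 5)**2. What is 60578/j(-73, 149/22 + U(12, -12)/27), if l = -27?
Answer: -60578/675 ≈ -89.745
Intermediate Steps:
u(f, V) = (-5 + V)**2
U(p, h) = 0
j(L, m) = -675 (j(L, m) = (-5 + 0)**2*(-27) = (-5)**2*(-27) = 25*(-27) = -675)
60578/j(-73, 149/22 + U(12, -12)/27) = 60578/(-675) = 60578*(-1/675) = -60578/675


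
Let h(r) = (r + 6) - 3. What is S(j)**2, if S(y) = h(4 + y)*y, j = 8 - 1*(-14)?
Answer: 407044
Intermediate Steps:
j = 22 (j = 8 + 14 = 22)
h(r) = 3 + r (h(r) = (6 + r) - 3 = 3 + r)
S(y) = y*(7 + y) (S(y) = (3 + (4 + y))*y = (7 + y)*y = y*(7 + y))
S(j)**2 = (22*(7 + 22))**2 = (22*29)**2 = 638**2 = 407044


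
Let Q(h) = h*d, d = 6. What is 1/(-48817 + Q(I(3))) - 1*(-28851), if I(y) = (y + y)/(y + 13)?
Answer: 5633417405/195259 ≈ 28851.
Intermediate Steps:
I(y) = 2*y/(13 + y) (I(y) = (2*y)/(13 + y) = 2*y/(13 + y))
Q(h) = 6*h (Q(h) = h*6 = 6*h)
1/(-48817 + Q(I(3))) - 1*(-28851) = 1/(-48817 + 6*(2*3/(13 + 3))) - 1*(-28851) = 1/(-48817 + 6*(2*3/16)) + 28851 = 1/(-48817 + 6*(2*3*(1/16))) + 28851 = 1/(-48817 + 6*(3/8)) + 28851 = 1/(-48817 + 9/4) + 28851 = 1/(-195259/4) + 28851 = -4/195259 + 28851 = 5633417405/195259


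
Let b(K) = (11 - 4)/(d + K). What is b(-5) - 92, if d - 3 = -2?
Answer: -375/4 ≈ -93.750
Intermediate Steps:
d = 1 (d = 3 - 2 = 1)
b(K) = 7/(1 + K) (b(K) = (11 - 4)/(1 + K) = 7/(1 + K))
b(-5) - 92 = 7/(1 - 5) - 92 = 7/(-4) - 92 = 7*(-¼) - 92 = -7/4 - 92 = -375/4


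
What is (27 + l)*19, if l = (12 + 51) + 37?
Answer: 2413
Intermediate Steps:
l = 100 (l = 63 + 37 = 100)
(27 + l)*19 = (27 + 100)*19 = 127*19 = 2413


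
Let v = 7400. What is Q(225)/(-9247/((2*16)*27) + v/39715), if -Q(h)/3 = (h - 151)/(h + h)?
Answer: 84640608/1804255025 ≈ 0.046912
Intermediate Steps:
Q(h) = -3*(-151 + h)/(2*h) (Q(h) = -3*(h - 151)/(h + h) = -3*(-151 + h)/(2*h))
Q(225)/(-9247/((2*16)*27) + v/39715) = ((3/2)*(151 - 1*225)/225)/(-9247/((2*16)*27) + 7400/39715) = ((3/2)*(1/225)*(151 - 225))/(-9247/(32*27) + 7400*(1/39715)) = ((3/2)*(1/225)*(-74))/(-9247/864 + 1480/7943) = -37/(75*(-9247*1/864 + 1480/7943)) = -37/(75*(-9247/864 + 1480/7943)) = -37/(75*(-72170201/6862752)) = -37/75*(-6862752/72170201) = 84640608/1804255025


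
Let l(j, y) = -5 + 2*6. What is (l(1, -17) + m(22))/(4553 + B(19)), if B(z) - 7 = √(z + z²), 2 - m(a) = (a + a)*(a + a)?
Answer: -23124/54719 + 1927*√95/10396610 ≈ -0.42079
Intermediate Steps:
l(j, y) = 7 (l(j, y) = -5 + 12 = 7)
m(a) = 2 - 4*a² (m(a) = 2 - (a + a)*(a + a) = 2 - 2*a*2*a = 2 - 4*a²)
B(z) = 7 + √(z + z²)
(l(1, -17) + m(22))/(4553 + B(19)) = (7 + (2 - 4*22²))/(4553 + (7 + √(19*(1 + 19)))) = (7 + (2 - 4*484))/(4553 + (7 + √(19*20))) = (7 + (2 - 1936))/(4553 + (7 + √380)) = (7 - 1934)/(4553 + (7 + 2*√95)) = -1927/(4560 + 2*√95)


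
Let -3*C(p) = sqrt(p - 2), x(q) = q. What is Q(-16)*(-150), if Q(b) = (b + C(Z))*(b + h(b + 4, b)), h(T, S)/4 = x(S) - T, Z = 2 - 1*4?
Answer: -76800 - 3200*I ≈ -76800.0 - 3200.0*I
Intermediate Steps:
Z = -2 (Z = 2 - 4 = -2)
C(p) = -sqrt(-2 + p)/3 (C(p) = -sqrt(p - 2)/3 = -sqrt(-2 + p)/3)
h(T, S) = -4*T + 4*S (h(T, S) = 4*(S - T) = -4*T + 4*S)
Q(b) = (-16 + b)*(b - 2*I/3) (Q(b) = (b - sqrt(-2 - 2)/3)*(b + (-4*(b + 4) + 4*b)) = (b - 2*I/3)*(b + (-4*(4 + b) + 4*b)) = (b - 2*I/3)*(b + ((-16 - 4*b) + 4*b)) = (b - 2*I/3)*(b - 16) = (b - 2*I/3)*(-16 + b) = (-16 + b)*(b - 2*I/3))
Q(-16)*(-150) = ((-16)**2 - 16*(-16) + 32*I/3 - 2/3*I*(-16))*(-150) = (256 + 256 + 32*I/3 + 32*I/3)*(-150) = (512 + 64*I/3)*(-150) = -76800 - 3200*I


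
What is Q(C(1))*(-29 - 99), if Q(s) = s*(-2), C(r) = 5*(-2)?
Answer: -2560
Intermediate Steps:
C(r) = -10
Q(s) = -2*s
Q(C(1))*(-29 - 99) = (-2*(-10))*(-29 - 99) = 20*(-128) = -2560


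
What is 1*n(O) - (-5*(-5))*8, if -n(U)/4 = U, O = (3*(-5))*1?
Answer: -140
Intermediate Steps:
O = -15 (O = -15*1 = -15)
n(U) = -4*U
1*n(O) - (-5*(-5))*8 = 1*(-4*(-15)) - (-5*(-5))*8 = 1*60 - 25*8 = 60 - 1*200 = 60 - 200 = -140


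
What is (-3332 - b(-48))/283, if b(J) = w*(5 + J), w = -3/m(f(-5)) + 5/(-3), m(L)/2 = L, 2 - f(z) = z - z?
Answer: -41231/3396 ≈ -12.141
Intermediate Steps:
f(z) = 2 (f(z) = 2 - (z - z) = 2 - 1*0 = 2 + 0 = 2)
m(L) = 2*L
w = -29/12 (w = -3/(2*2) + 5/(-3) = -3/4 + 5*(-1/3) = -3*1/4 - 5/3 = -3/4 - 5/3 = -29/12 ≈ -2.4167)
b(J) = -145/12 - 29*J/12 (b(J) = -29*(5 + J)/12 = -145/12 - 29*J/12)
(-3332 - b(-48))/283 = (-3332 - (-145/12 - 29/12*(-48)))/283 = (-3332 - (-145/12 + 116))*(1/283) = (-3332 - 1*1247/12)*(1/283) = (-3332 - 1247/12)*(1/283) = -41231/12*1/283 = -41231/3396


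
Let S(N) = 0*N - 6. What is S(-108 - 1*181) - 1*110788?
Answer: -110794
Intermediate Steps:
S(N) = -6 (S(N) = 0 - 6 = -6)
S(-108 - 1*181) - 1*110788 = -6 - 1*110788 = -6 - 110788 = -110794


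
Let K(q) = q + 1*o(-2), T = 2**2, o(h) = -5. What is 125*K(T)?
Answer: -125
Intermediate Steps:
T = 4
K(q) = -5 + q (K(q) = q + 1*(-5) = q - 5 = -5 + q)
125*K(T) = 125*(-5 + 4) = 125*(-1) = -125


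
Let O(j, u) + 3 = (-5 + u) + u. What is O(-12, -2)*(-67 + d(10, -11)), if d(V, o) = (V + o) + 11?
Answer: 684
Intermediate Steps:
O(j, u) = -8 + 2*u (O(j, u) = -3 + ((-5 + u) + u) = -3 + (-5 + 2*u) = -8 + 2*u)
d(V, o) = 11 + V + o
O(-12, -2)*(-67 + d(10, -11)) = (-8 + 2*(-2))*(-67 + (11 + 10 - 11)) = (-8 - 4)*(-67 + 10) = -12*(-57) = 684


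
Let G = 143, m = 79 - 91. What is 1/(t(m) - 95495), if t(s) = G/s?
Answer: -12/1146083 ≈ -1.0470e-5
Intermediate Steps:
m = -12
t(s) = 143/s
1/(t(m) - 95495) = 1/(143/(-12) - 95495) = 1/(143*(-1/12) - 95495) = 1/(-143/12 - 95495) = 1/(-1146083/12) = -12/1146083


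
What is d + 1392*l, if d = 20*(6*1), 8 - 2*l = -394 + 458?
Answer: -38856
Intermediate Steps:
l = -28 (l = 4 - (-394 + 458)/2 = 4 - 1/2*64 = 4 - 32 = -28)
d = 120 (d = 20*6 = 120)
d + 1392*l = 120 + 1392*(-28) = 120 - 38976 = -38856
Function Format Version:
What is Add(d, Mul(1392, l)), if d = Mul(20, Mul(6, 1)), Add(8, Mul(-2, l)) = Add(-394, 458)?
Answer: -38856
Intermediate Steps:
l = -28 (l = Add(4, Mul(Rational(-1, 2), Add(-394, 458))) = Add(4, Mul(Rational(-1, 2), 64)) = Add(4, -32) = -28)
d = 120 (d = Mul(20, 6) = 120)
Add(d, Mul(1392, l)) = Add(120, Mul(1392, -28)) = Add(120, -38976) = -38856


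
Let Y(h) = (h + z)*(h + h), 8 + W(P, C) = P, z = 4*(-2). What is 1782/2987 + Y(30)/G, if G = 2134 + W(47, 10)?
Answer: 7815126/6490751 ≈ 1.2040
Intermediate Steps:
z = -8
W(P, C) = -8 + P
Y(h) = 2*h*(-8 + h) (Y(h) = (h - 8)*(h + h) = (-8 + h)*(2*h) = 2*h*(-8 + h))
G = 2173 (G = 2134 + (-8 + 47) = 2134 + 39 = 2173)
1782/2987 + Y(30)/G = 1782/2987 + (2*30*(-8 + 30))/2173 = 1782*(1/2987) + (2*30*22)*(1/2173) = 1782/2987 + 1320*(1/2173) = 1782/2987 + 1320/2173 = 7815126/6490751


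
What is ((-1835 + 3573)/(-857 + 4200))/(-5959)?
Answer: -1738/19920937 ≈ -8.7245e-5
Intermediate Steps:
((-1835 + 3573)/(-857 + 4200))/(-5959) = (1738/3343)*(-1/5959) = -1738/19920937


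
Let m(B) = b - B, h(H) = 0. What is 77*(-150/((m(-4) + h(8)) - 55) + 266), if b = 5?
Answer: 476861/23 ≈ 20733.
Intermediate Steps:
m(B) = 5 - B
77*(-150/((m(-4) + h(8)) - 55) + 266) = 77*(-150/(((5 - 1*(-4)) + 0) - 55) + 266) = 77*(-150/(((5 + 4) + 0) - 55) + 266) = 77*(-150/((9 + 0) - 55) + 266) = 77*(-150/(9 - 55) + 266) = 77*(-150/(-46) + 266) = 77*(-150*(-1/46) + 266) = 77*(75/23 + 266) = 77*(6193/23) = 476861/23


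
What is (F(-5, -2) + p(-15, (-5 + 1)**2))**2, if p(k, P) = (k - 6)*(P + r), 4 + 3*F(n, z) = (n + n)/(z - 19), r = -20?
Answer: 27227524/3969 ≈ 6860.0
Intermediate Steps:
F(n, z) = -4/3 + 2*n/(3*(-19 + z)) (F(n, z) = -4/3 + ((n + n)/(z - 19))/3 = -4/3 + ((2*n)/(-19 + z))/3 = -4/3 + (2*n/(-19 + z))/3 = -4/3 + 2*n/(3*(-19 + z)))
p(k, P) = (-20 + P)*(-6 + k) (p(k, P) = (k - 6)*(P - 20) = (-6 + k)*(-20 + P) = (-20 + P)*(-6 + k))
(F(-5, -2) + p(-15, (-5 + 1)**2))**2 = (2*(38 - 5 - 2*(-2))/(3*(-19 - 2)) + (120 - 20*(-15) - 6*(-5 + 1)**2 + (-5 + 1)**2*(-15)))**2 = ((2/3)*(38 - 5 + 4)/(-21) + (120 + 300 - 6*(-4)**2 + (-4)**2*(-15)))**2 = ((2/3)*(-1/21)*37 + (120 + 300 - 6*16 + 16*(-15)))**2 = (-74/63 + (120 + 300 - 96 - 240))**2 = (-74/63 + 84)**2 = (5218/63)**2 = 27227524/3969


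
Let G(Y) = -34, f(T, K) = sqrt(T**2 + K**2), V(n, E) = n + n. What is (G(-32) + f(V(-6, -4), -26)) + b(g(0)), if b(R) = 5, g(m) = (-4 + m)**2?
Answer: -29 + 2*sqrt(205) ≈ -0.36436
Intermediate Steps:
V(n, E) = 2*n
f(T, K) = sqrt(K**2 + T**2)
(G(-32) + f(V(-6, -4), -26)) + b(g(0)) = (-34 + sqrt((-26)**2 + (2*(-6))**2)) + 5 = (-34 + sqrt(676 + (-12)**2)) + 5 = (-34 + sqrt(676 + 144)) + 5 = (-34 + sqrt(820)) + 5 = (-34 + 2*sqrt(205)) + 5 = -29 + 2*sqrt(205)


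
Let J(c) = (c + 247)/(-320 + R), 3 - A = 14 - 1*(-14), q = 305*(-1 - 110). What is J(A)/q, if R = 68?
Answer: 1/38430 ≈ 2.6021e-5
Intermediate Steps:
q = -33855 (q = 305*(-111) = -33855)
A = -25 (A = 3 - (14 - 1*(-14)) = 3 - (14 + 14) = 3 - 1*28 = 3 - 28 = -25)
J(c) = -247/252 - c/252 (J(c) = (c + 247)/(-320 + 68) = (247 + c)/(-252) = (247 + c)*(-1/252) = -247/252 - c/252)
J(A)/q = (-247/252 - 1/252*(-25))/(-33855) = (-247/252 + 25/252)*(-1/33855) = -37/42*(-1/33855) = 1/38430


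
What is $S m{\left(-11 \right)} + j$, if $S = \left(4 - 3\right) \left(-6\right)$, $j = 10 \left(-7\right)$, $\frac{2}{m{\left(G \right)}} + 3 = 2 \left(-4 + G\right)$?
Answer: $- \frac{766}{11} \approx -69.636$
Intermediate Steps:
$m{\left(G \right)} = \frac{2}{-11 + 2 G}$ ($m{\left(G \right)} = \frac{2}{-3 + 2 \left(-4 + G\right)} = \frac{2}{-3 + \left(-8 + 2 G\right)} = \frac{2}{-11 + 2 G}$)
$j = -70$
$S = -6$ ($S = 1 \left(-6\right) = -6$)
$S m{\left(-11 \right)} + j = - 6 \frac{2}{-11 + 2 \left(-11\right)} - 70 = - 6 \frac{2}{-11 - 22} - 70 = - 6 \frac{2}{-33} - 70 = - 6 \cdot 2 \left(- \frac{1}{33}\right) - 70 = \left(-6\right) \left(- \frac{2}{33}\right) - 70 = \frac{4}{11} - 70 = - \frac{766}{11}$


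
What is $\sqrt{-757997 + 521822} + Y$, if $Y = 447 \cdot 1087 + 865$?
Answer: $486754 + 5 i \sqrt{9447} \approx 4.8675 \cdot 10^{5} + 485.98 i$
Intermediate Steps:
$Y = 486754$ ($Y = 485889 + 865 = 486754$)
$\sqrt{-757997 + 521822} + Y = \sqrt{-757997 + 521822} + 486754 = \sqrt{-236175} + 486754 = 5 i \sqrt{9447} + 486754 = 486754 + 5 i \sqrt{9447}$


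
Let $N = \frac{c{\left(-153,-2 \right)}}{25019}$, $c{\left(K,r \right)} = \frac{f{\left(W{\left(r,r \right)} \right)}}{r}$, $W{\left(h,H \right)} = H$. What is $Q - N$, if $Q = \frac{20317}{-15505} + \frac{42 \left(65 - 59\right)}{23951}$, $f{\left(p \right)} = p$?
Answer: $- \frac{12077172934188}{9291062219845} \approx -1.2999$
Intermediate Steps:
$c{\left(K,r \right)} = 1$ ($c{\left(K,r \right)} = \frac{r}{r} = 1$)
$Q = - \frac{482705207}{371360255}$ ($Q = 20317 \left(- \frac{1}{15505}\right) + 42 \cdot 6 \cdot \frac{1}{23951} = - \frac{20317}{15505} + 252 \cdot \frac{1}{23951} = - \frac{20317}{15505} + \frac{252}{23951} = - \frac{482705207}{371360255} \approx -1.2998$)
$N = \frac{1}{25019}$ ($N = 1 \cdot \frac{1}{25019} = \frac{1}{25019} \approx 3.997 \cdot 10^{-5}$)
$Q - N = - \frac{482705207}{371360255} - \frac{1}{25019} = - \frac{12077172934188}{9291062219845}$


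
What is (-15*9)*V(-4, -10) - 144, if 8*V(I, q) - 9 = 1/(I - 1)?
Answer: -585/2 ≈ -292.50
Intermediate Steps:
V(I, q) = 9/8 + 1/(8*(-1 + I)) (V(I, q) = 9/8 + 1/(8*(I - 1)) = 9/8 + 1/(8*(-1 + I)))
(-15*9)*V(-4, -10) - 144 = (-15*9)*((-8 + 9*(-4))/(8*(-1 - 4))) - 144 = -135*(-8 - 36)/(8*(-5)) - 144 = -135*(-1)*(-44)/(8*5) - 144 = -135*11/10 - 144 = -297/2 - 144 = -585/2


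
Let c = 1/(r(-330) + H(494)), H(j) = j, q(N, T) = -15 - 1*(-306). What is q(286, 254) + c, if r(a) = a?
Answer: 47725/164 ≈ 291.01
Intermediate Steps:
q(N, T) = 291 (q(N, T) = -15 + 306 = 291)
c = 1/164 (c = 1/(-330 + 494) = 1/164 ≈ 0.0060976)
q(286, 254) + c = 291 + 1/164 = 47725/164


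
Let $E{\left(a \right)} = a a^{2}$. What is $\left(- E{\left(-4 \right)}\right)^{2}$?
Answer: $4096$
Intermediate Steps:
$E{\left(a \right)} = a^{3}$
$\left(- E{\left(-4 \right)}\right)^{2} = \left(- \left(-4\right)^{3}\right)^{2} = \left(\left(-1\right) \left(-64\right)\right)^{2} = 64^{2} = 4096$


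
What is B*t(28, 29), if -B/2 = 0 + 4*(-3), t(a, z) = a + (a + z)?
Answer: 2040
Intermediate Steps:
t(a, z) = z + 2*a
B = 24 (B = -2*(0 + 4*(-3)) = -2*(0 - 12) = -2*(-12) = 24)
B*t(28, 29) = 24*(29 + 2*28) = 24*(29 + 56) = 24*85 = 2040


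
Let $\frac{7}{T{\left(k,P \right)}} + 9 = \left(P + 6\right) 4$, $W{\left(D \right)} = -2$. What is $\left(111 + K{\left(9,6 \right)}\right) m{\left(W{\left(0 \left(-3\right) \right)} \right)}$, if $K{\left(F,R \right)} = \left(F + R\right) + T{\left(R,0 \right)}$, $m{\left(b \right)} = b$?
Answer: $- \frac{3794}{15} \approx -252.93$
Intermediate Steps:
$T{\left(k,P \right)} = \frac{7}{15 + 4 P}$ ($T{\left(k,P \right)} = \frac{7}{-9 + \left(P + 6\right) 4} = \frac{7}{-9 + \left(6 + P\right) 4} = \frac{7}{-9 + \left(24 + 4 P\right)} = \frac{7}{15 + 4 P}$)
$K{\left(F,R \right)} = \frac{7}{15} + F + R$ ($K{\left(F,R \right)} = \left(F + R\right) + \frac{7}{15 + 4 \cdot 0} = \left(F + R\right) + \frac{7}{15 + 0} = \left(F + R\right) + \frac{7}{15} = \frac{7}{15} + F + R$)
$\left(111 + K{\left(9,6 \right)}\right) m{\left(W{\left(0 \left(-3\right) \right)} \right)} = \left(111 + \left(\frac{7}{15} + 9 + 6\right)\right) \left(-2\right) = \left(111 + \frac{232}{15}\right) \left(-2\right) = \frac{1897}{15} \left(-2\right) = - \frac{3794}{15}$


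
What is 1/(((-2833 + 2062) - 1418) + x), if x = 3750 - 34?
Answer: 1/1527 ≈ 0.00065488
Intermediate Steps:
x = 3716
1/(((-2833 + 2062) - 1418) + x) = 1/(((-2833 + 2062) - 1418) + 3716) = 1/((-771 - 1418) + 3716) = 1/(-2189 + 3716) = 1/1527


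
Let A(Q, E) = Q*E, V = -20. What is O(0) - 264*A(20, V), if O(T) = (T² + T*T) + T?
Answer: 105600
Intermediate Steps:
O(T) = T + 2*T² (O(T) = (T² + T²) + T = 2*T² + T = T + 2*T²)
A(Q, E) = E*Q
O(0) - 264*A(20, V) = 0*(1 + 2*0) - (-5280)*20 = 0*(1 + 0) - 264*(-400) = 0*1 + 105600 = 0 + 105600 = 105600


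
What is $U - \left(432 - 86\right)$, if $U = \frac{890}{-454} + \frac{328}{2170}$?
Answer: $- \frac{85663667}{246295} \approx -347.81$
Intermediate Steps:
$U = - \frac{445597}{246295}$ ($U = 890 \left(- \frac{1}{454}\right) + 328 \cdot \frac{1}{2170} = - \frac{445}{227} + \frac{164}{1085} = - \frac{445597}{246295} \approx -1.8092$)
$U - \left(432 - 86\right) = - \frac{445597}{246295} - \left(432 - 86\right) = - \frac{445597}{246295} - 346 = - \frac{85663667}{246295}$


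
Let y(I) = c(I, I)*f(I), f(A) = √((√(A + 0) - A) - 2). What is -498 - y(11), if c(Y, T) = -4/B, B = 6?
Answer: -498 + 2*I*√(13 - √11)/3 ≈ -498.0 + 2.0745*I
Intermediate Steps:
c(Y, T) = -⅔ (c(Y, T) = -4/6 = -4*⅙ = -⅔)
f(A) = √(-2 + √A - A) (f(A) = √((√A - A) - 2) = √(-2 + √A - A))
y(I) = -2*√(-2 + √I - I)/3
-498 - y(11) = -498 - (-2)*√(-2 + √11 - 1*11)/3 = -498 - (-2)*√(-2 + √11 - 11)/3 = -498 - (-2)*√(-13 + √11)/3 = -498 + 2*√(-13 + √11)/3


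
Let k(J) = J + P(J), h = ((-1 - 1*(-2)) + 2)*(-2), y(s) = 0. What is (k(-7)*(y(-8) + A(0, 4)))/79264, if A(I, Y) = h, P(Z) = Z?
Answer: 21/19816 ≈ 0.0010598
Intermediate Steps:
h = -6 (h = ((-1 + 2) + 2)*(-2) = (1 + 2)*(-2) = 3*(-2) = -6)
A(I, Y) = -6
k(J) = 2*J (k(J) = J + J = 2*J)
(k(-7)*(y(-8) + A(0, 4)))/79264 = ((2*(-7))*(0 - 6))/79264 = -14*(-6)*(1/79264) = 84*(1/79264) = 21/19816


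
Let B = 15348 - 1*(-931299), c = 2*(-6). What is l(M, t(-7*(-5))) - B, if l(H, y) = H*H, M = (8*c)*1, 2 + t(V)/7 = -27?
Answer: -937431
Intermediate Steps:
c = -12
t(V) = -203 (t(V) = -14 + 7*(-27) = -14 - 189 = -203)
M = -96 (M = (8*(-12))*1 = -96*1 = -96)
l(H, y) = H²
B = 946647 (B = 15348 + 931299 = 946647)
l(M, t(-7*(-5))) - B = (-96)² - 1*946647 = 9216 - 946647 = -937431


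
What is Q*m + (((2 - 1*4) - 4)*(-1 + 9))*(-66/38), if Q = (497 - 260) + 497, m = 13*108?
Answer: 19581768/19 ≈ 1.0306e+6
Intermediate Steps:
m = 1404
Q = 734 (Q = 237 + 497 = 734)
Q*m + (((2 - 1*4) - 4)*(-1 + 9))*(-66/38) = 734*1404 + (((2 - 1*4) - 4)*(-1 + 9))*(-66/38) = 1030536 + (((2 - 4) - 4)*8)*(-66*1/38) = 1030536 + ((-2 - 4)*8)*(-33/19) = 1030536 - 6*8*(-33/19) = 1030536 - 48*(-33/19) = 1030536 + 1584/19 = 19581768/19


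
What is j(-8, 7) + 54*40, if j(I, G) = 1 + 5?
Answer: 2166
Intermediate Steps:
j(I, G) = 6
j(-8, 7) + 54*40 = 6 + 54*40 = 6 + 2160 = 2166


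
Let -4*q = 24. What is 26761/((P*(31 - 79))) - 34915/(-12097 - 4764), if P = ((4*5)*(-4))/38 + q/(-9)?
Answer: 8618935679/22121632 ≈ 389.62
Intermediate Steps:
q = -6 (q = -¼*24 = -6)
P = -82/57 (P = ((4*5)*(-4))/38 - 6/(-9) = (20*(-4))*(1/38) - 6*(-⅑) = -80*1/38 + ⅔ = -40/19 + ⅔ = -82/57 ≈ -1.4386)
26761/((P*(31 - 79))) - 34915/(-12097 - 4764) = 26761/((-82*(31 - 79)/57)) - 34915/(-12097 - 4764) = 26761/((-82/57*(-48))) - 34915/(-16861) = 26761/(1312/19) - 34915*(-1/16861) = 26761*(19/1312) + 34915/16861 = 508459/1312 + 34915/16861 = 8618935679/22121632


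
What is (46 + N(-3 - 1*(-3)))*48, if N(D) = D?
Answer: 2208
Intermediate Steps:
(46 + N(-3 - 1*(-3)))*48 = (46 + (-3 - 1*(-3)))*48 = (46 + (-3 + 3))*48 = (46 + 0)*48 = 46*48 = 2208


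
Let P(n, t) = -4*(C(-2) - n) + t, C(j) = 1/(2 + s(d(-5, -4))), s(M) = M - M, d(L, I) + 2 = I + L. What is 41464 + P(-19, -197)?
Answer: 41189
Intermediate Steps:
d(L, I) = -2 + I + L (d(L, I) = -2 + (I + L) = -2 + I + L)
s(M) = 0
C(j) = ½ (C(j) = 1/(2 + 0) = 1/2 = ½)
P(n, t) = -2 + t + 4*n (P(n, t) = -4*(½ - n) + t = (-2 + 4*n) + t = -2 + t + 4*n)
41464 + P(-19, -197) = 41464 + (-2 - 197 + 4*(-19)) = 41464 + (-2 - 197 - 76) = 41464 - 275 = 41189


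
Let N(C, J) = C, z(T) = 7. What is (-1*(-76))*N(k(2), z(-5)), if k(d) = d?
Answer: 152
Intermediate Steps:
(-1*(-76))*N(k(2), z(-5)) = -1*(-76)*2 = 76*2 = 152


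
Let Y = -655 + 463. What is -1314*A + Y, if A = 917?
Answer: -1205130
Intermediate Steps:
Y = -192
-1314*A + Y = -1314*917 - 192 = -1204938 - 192 = -1205130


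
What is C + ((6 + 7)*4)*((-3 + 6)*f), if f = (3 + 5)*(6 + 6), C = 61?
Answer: 15037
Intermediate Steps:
f = 96 (f = 8*12 = 96)
C + ((6 + 7)*4)*((-3 + 6)*f) = 61 + ((6 + 7)*4)*((-3 + 6)*96) = 61 + (13*4)*(3*96) = 61 + 52*288 = 61 + 14976 = 15037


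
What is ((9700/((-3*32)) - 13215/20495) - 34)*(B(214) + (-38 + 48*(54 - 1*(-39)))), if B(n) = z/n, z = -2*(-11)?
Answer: -6321657179563/10526232 ≈ -6.0056e+5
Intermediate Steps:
z = 22
B(n) = 22/n
((9700/((-3*32)) - 13215/20495) - 34)*(B(214) + (-38 + 48*(54 - 1*(-39)))) = ((9700/((-3*32)) - 13215/20495) - 34)*(22/214 + (-38 + 48*(54 - 1*(-39)))) = ((9700/(-96) - 13215*1/20495) - 34)*(22*(1/214) + (-38 + 48*(54 + 39))) = ((9700*(-1/96) - 2643/4099) - 34)*(11/107 + (-38 + 48*93)) = ((-2425/24 - 2643/4099) - 34)*(11/107 + (-38 + 4464)) = (-10003507/98376 - 34)*(11/107 + 4426) = -13348291/98376*473593/107 = -6321657179563/10526232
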